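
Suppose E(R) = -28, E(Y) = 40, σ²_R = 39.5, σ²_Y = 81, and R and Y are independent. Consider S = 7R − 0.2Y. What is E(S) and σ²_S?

E(S) = -204, σ²_S = 1938.74

E(S) = 7·E(R) + (-0.2)·E(Y) = 7·(-28) + (-0.2)·40 = -204.
σ²_S = a²·σ²_R + b²·σ²_Y + 2ab·Cov[R, Y] with a = 7, b = -0.2.
Independence gives Cov[R, Y] = 0.
= 7²·39.5 + (-0.2)²·81 + 2·7·(-0.2)·0
= 1935.5 + 3.24 + 0 = 1938.74.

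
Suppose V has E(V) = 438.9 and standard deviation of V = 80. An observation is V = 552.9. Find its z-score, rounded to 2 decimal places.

z = (V − E(V)) / standard deviation of V = (552.9 − 438.9) / 80 ≈ 1.43.

z = 1.43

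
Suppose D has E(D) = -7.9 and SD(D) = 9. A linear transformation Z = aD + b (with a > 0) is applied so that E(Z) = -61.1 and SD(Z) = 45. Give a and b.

a = 5, b = -21.6

SD(Z) = a·SD(D) (a > 0), so a = 45/9 = 5.
E(Z) = a·E(D) + b, so b = -61.1 − 5·(-7.9) = -21.6.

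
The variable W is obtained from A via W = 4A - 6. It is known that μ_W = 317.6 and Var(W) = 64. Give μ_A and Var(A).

From W = 4A - 6: μ_W = a·μ_A + b, so μ_A = (μ_W − b)/a = (317.6 − (-6))/4 = 80.9.
Var(W) = a²·Var(A), so Var(A) = 64/4² = 4.

μ_A = 80.9, Var(A) = 4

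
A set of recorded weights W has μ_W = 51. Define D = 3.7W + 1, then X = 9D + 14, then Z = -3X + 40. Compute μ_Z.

μ_Z = -5123.9

μ_D = 3.7·51 + 1 = 189.7.
μ_X = 9·189.7 + 14 = 1721.3.
μ_Z = (-3)·1721.3 + 40 = -5123.9.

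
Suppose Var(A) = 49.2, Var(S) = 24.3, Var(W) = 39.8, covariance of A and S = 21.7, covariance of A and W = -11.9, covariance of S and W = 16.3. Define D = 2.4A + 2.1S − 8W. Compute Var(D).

Var(D) = a²·Var(A) + b²·Var(S) + c²·Var(W) + 2ab·covariance of A and S + 2ac·covariance of A and W + 2bc·covariance of S and W, with a = 2.4, b = 2.1, c = -8.
= 283.392 + 107.163 + 2547.2 + 218.736 + 456.96 + (-547.68)
= 3065.771.

Var(D) = 3065.771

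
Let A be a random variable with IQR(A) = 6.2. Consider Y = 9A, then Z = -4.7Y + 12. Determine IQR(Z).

IQR(Z) = 262.26

IQR(Y) = |9|·6.2 = 55.8.
IQR(Z) = |-4.7|·55.8 = 262.26.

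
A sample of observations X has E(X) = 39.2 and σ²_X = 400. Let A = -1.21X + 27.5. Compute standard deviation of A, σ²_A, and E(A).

A = -1.21X + 27.5 is linear with a = -1.21, b = 27.5.
standard deviation of X = √400 = 20.
standard deviation of A = |a|·standard deviation of X = |-1.21|·20 = 24.2.
σ²_A = a²·σ²_X = (-1.21)²·400 = 585.64 (the additive constant 27.5 does not affect variance).
E(A) = a·E(X) + b = (-1.21)·39.2 + 27.5 = -19.932.

standard deviation of A = 24.2, σ²_A = 585.64, E(A) = -19.932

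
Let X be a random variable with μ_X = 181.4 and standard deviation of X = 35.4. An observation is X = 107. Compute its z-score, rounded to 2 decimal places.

z = (X − μ_X) / standard deviation of X = (107 − 181.4) / 35.4 ≈ -2.10.

z = -2.10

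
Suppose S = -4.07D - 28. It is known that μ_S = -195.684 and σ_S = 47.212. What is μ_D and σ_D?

μ_D = 41.2, σ_D = 11.6

From S = -4.07D - 28: μ_S = a·μ_D + b, so μ_D = (μ_S − b)/a = (-195.684 − (-28))/(-4.07) = 41.2.
σ_S = |a|·σ_D, so σ_D = 47.212/|-4.07| = 11.6.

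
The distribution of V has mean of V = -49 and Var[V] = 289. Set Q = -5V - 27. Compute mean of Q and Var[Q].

mean of Q = 218, Var[Q] = 7225

Q = -5V - 27 is linear with a = -5, b = -27.
mean of Q = a·mean of V + b = (-5)·(-49) + (-27) = 218.
Var[Q] = a²·Var[V] = (-5)²·289 = 7225 (the additive constant -27 does not affect variance).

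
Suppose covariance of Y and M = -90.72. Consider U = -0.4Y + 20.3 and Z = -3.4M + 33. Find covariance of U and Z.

covariance of U and Z = -123.3792

covariance of U and Z = a·c·covariance of Y and M = (-0.4)·(-3.4)·(-90.72) = -123.3792. Additive constants drop out.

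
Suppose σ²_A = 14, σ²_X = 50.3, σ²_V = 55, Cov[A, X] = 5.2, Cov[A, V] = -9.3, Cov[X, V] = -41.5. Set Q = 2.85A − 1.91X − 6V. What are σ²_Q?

σ²_Q = 1587.48203

σ²_Q = a²·σ²_A + b²·σ²_X + c²·σ²_V + 2ab·Cov[A, X] + 2ac·Cov[A, V] + 2bc·Cov[X, V], with a = 2.85, b = -1.91, c = -6.
= 113.715 + 183.49943 + 1980 + (-56.6124) + 318.06 + (-951.18)
= 1587.48203.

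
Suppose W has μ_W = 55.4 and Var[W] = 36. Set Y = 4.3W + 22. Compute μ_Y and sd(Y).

μ_Y = 260.22, sd(Y) = 25.8

Y = 4.3W + 22 is linear with a = 4.3, b = 22.
μ_Y = a·μ_W + b = 4.3·55.4 + 22 = 260.22.
sd(W) = √36 = 6.
sd(Y) = |a|·sd(W) = |4.3|·6 = 25.8.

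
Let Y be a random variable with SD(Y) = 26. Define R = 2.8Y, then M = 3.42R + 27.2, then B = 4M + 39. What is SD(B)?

SD(B) = 995.904

SD(R) = |2.8|·26 = 72.8.
SD(M) = |3.42|·72.8 = 248.976.
SD(B) = |4|·248.976 = 995.904.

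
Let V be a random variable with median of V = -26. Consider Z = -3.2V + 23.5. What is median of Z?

A linear map preserves order up to sign, so median of Z = a·median of V + b = (-3.2)·(-26) + 23.5 = 106.7.

median of Z = 106.7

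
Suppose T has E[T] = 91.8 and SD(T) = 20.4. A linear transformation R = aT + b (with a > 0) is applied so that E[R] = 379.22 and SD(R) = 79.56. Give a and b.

a = 3.9, b = 21.2

SD(R) = a·SD(T) (a > 0), so a = 79.56/20.4 = 3.9.
E[R] = a·E[T] + b, so b = 379.22 − 3.9·91.8 = 21.2.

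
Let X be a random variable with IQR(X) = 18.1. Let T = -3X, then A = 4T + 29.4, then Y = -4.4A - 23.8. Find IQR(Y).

IQR(T) = |-3|·18.1 = 54.3.
IQR(A) = |4|·54.3 = 217.2.
IQR(Y) = |-4.4|·217.2 = 955.68.

IQR(Y) = 955.68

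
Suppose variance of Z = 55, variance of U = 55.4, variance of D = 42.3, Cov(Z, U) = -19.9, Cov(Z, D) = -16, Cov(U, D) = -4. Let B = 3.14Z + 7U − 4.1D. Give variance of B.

variance of B = a²·variance of Z + b²·variance of U + c²·variance of D + 2ab·Cov(Z, U) + 2ac·Cov(Z, D) + 2bc·Cov(U, D), with a = 3.14, b = 7, c = -4.1.
= 542.278 + 2714.6 + 711.063 + (-874.804) + 411.968 + 229.6
= 3734.705.

variance of B = 3734.705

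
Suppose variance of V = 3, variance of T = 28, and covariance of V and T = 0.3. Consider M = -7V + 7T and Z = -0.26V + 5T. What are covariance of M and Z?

covariance of M and Z = 974.414

By bilinearity, covariance of M and Z = ac·variance of V + bd·variance of T + (ad+bc)·covariance of V and T, with a=-7, b=7, c=-0.26, d=5.
ac·variance of V = (-7)·(-0.26)·3 = 5.46
bd·variance of T = 7·5·28 = 980
(ad+bc)·covariance of V and T = (-36.82)·0.3 = -11.046
covariance of M and Z = 5.46 + 980 + (-11.046) = 974.414.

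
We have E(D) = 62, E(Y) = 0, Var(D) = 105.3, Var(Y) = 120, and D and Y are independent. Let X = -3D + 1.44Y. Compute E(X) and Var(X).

E(X) = -186, Var(X) = 1196.532

E(X) = (-3)·E(D) + 1.44·E(Y) = (-3)·62 + 1.44·0 = -186.
Var(X) = a²·Var(D) + b²·Var(Y) + 2ab·Cov(D, Y) with a = -3, b = 1.44.
Independence gives Cov(D, Y) = 0.
= (-3)²·105.3 + 1.44²·120 + 2·(-3)·1.44·0
= 947.7 + 248.832 + 0 = 1196.532.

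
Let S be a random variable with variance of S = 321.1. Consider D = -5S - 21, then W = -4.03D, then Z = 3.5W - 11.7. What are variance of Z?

variance of D = (-5)²·321.1 = 8027.5.
variance of W = (-4.03)²·8027.5 = 130373.82475.
variance of Z = 3.5²·130373.82475 = 1597079.3531875.

variance of Z = 1597079.3531875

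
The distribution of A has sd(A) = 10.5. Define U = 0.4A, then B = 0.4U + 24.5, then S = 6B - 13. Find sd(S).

sd(S) = 10.08

sd(U) = |0.4|·10.5 = 4.2.
sd(B) = |0.4|·4.2 = 1.68.
sd(S) = |6|·1.68 = 10.08.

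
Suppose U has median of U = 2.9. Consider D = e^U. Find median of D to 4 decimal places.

median of D = 18.1741

e^U is monotone on this domain, so median of D = exp(2.9) ≈ 18.1741.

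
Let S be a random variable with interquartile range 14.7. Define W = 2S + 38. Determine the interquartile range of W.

IQR(W) = 29.4

Under W = aS + b, IQR(W) = |a|·IQR(S) = |2|·14.7 = 29.4 (shifts cancel; spread scales by |a|).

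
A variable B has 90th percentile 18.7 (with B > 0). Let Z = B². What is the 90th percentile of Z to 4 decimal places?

90th percentile of Z = 349.69

B² is increasing, so P_{90}(Z) = g(P_{90}(B)) = 349.69.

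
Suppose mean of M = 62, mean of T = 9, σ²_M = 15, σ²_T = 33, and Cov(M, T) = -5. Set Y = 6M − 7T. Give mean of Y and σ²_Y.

mean of Y = 309, σ²_Y = 2577

mean of Y = 6·mean of M + (-7)·mean of T = 6·62 + (-7)·9 = 309.
σ²_Y = a²·σ²_M + b²·σ²_T + 2ab·Cov(M, T) with a = 6, b = -7.
= 6²·15 + (-7)²·33 + 2·6·(-7)·(-5)
= 540 + 1617 + 420 = 2577.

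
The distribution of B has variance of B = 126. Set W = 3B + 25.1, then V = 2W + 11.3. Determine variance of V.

variance of W = 3²·126 = 1134.
variance of V = 2²·1134 = 4536.

variance of V = 4536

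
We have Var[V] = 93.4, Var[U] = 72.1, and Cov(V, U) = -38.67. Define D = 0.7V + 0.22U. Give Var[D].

Var[D] = a²·Var[V] + b²·Var[U] + 2ab·Cov(V, U) with a = 0.7, b = 0.22.
= 0.7²·93.4 + 0.22²·72.1 + 2·0.7·0.22·(-38.67)
= 45.766 + 3.48964 + (-11.91036) = 37.34528.

Var[D] = 37.34528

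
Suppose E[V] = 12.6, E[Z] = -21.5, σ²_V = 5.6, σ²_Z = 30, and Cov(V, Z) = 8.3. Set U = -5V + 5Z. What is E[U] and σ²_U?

E[U] = -170.5, σ²_U = 475

E[U] = (-5)·E[V] + 5·E[Z] = (-5)·12.6 + 5·(-21.5) = -170.5.
σ²_U = a²·σ²_V + b²·σ²_Z + 2ab·Cov(V, Z) with a = -5, b = 5.
= (-5)²·5.6 + 5²·30 + 2·(-5)·5·8.3
= 140 + 750 + (-415) = 475.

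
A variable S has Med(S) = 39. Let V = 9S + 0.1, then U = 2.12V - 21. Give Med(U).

Med(U) = 723.332

Med(V) = 9·39 + 0.1 = 351.1.
Med(U) = 2.12·351.1 + (-21) = 723.332.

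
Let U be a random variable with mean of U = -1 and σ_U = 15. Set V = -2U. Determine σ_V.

V = -2U is linear with a = -2, b = 0.
σ_V = |a|·σ_U = |-2|·15 = 30.

σ_V = 30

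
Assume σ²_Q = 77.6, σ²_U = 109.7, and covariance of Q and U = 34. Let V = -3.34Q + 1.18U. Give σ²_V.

σ²_V = 750.41924

σ²_V = a²·σ²_Q + b²·σ²_U + 2ab·covariance of Q and U with a = -3.34, b = 1.18.
= (-3.34)²·77.6 + 1.18²·109.7 + 2·(-3.34)·1.18·34
= 865.67456 + 152.74628 + (-268.0016) = 750.41924.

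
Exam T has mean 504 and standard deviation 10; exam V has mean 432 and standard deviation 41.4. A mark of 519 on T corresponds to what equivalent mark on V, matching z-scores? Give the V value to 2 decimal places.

z = (519 − 504)/10 = 1.5.
V = 432 + z·41.4 = 432 + (519 − 504)·41.4/10 = 494.10.

V = 494.10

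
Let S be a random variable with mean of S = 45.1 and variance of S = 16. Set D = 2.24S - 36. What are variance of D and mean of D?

D = 2.24S - 36 is linear with a = 2.24, b = -36.
variance of D = a²·variance of S = 2.24²·16 = 80.2816 (the additive constant -36 does not affect variance).
mean of D = a·mean of S + b = 2.24·45.1 + (-36) = 65.024.

variance of D = 80.2816, mean of D = 65.024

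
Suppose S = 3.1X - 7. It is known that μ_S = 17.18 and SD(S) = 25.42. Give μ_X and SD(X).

From S = 3.1X - 7: μ_S = a·μ_X + b, so μ_X = (μ_S − b)/a = (17.18 − (-7))/3.1 = 7.8.
SD(S) = |a|·SD(X), so SD(X) = 25.42/|3.1| = 8.2.

μ_X = 7.8, SD(X) = 8.2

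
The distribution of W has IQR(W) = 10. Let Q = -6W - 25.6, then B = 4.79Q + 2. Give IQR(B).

IQR(B) = 287.4

IQR(Q) = |-6|·10 = 60.
IQR(B) = |4.79|·60 = 287.4.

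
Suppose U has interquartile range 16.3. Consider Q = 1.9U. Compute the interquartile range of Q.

IQR(Q) = 30.97

Under Q = aU + b, IQR(Q) = |a|·IQR(U) = |1.9|·16.3 = 30.97 (shifts cancel; spread scales by |a|).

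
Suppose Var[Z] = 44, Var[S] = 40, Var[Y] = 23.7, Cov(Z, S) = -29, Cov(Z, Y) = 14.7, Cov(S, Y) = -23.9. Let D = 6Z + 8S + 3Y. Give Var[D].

Var[D] = a²·Var[Z] + b²·Var[S] + c²·Var[Y] + 2ab·Cov(Z, S) + 2ac·Cov(Z, Y) + 2bc·Cov(S, Y), with a = 6, b = 8, c = 3.
= 1584 + 2560 + 213.3 + (-2784) + 529.2 + (-1147.2)
= 955.3.

Var[D] = 955.3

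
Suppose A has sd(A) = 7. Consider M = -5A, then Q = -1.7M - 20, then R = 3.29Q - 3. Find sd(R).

sd(M) = |-5|·7 = 35.
sd(Q) = |-1.7|·35 = 59.5.
sd(R) = |3.29|·59.5 = 195.755.

sd(R) = 195.755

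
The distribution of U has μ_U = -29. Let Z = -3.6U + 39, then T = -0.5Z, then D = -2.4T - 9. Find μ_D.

μ_Z = (-3.6)·(-29) + 39 = 143.4.
μ_T = (-0.5)·143.4 = -71.7.
μ_D = (-2.4)·(-71.7) + (-9) = 163.08.

μ_D = 163.08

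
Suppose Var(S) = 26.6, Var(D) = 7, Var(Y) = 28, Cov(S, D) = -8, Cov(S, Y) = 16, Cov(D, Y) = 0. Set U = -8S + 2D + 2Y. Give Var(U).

Var(U) = a²·Var(S) + b²·Var(D) + c²·Var(Y) + 2ab·Cov(S, D) + 2ac·Cov(S, Y) + 2bc·Cov(D, Y), with a = -8, b = 2, c = 2.
= 1702.4 + 28 + 112 + 256 + (-512) + 0
= 1586.4.

Var(U) = 1586.4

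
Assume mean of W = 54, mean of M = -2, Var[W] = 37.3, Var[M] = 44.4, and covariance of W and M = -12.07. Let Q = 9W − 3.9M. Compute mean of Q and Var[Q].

mean of Q = 493.8, Var[Q] = 4543.938

mean of Q = 9·mean of W + (-3.9)·mean of M = 9·54 + (-3.9)·(-2) = 493.8.
Var[Q] = a²·Var[W] + b²·Var[M] + 2ab·covariance of W and M with a = 9, b = -3.9.
= 9²·37.3 + (-3.9)²·44.4 + 2·9·(-3.9)·(-12.07)
= 3021.3 + 675.324 + 847.314 = 4543.938.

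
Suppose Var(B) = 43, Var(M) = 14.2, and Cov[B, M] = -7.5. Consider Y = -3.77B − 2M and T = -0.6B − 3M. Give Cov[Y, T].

Cov[Y, T] = 88.641

By bilinearity, Cov[Y, T] = ac·Var(B) + bd·Var(M) + (ad+bc)·Cov[B, M], with a=-3.77, b=-2, c=-0.6, d=-3.
ac·Var(B) = (-3.77)·(-0.6)·43 = 97.266
bd·Var(M) = (-2)·(-3)·14.2 = 85.2
(ad+bc)·Cov[B, M] = (12.51)·(-7.5) = -93.825
Cov[Y, T] = 97.266 + 85.2 + (-93.825) = 88.641.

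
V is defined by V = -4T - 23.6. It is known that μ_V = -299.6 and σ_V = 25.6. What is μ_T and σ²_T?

From V = -4T - 23.6: μ_V = a·μ_T + b, so μ_T = (μ_V − b)/a = (-299.6 − (-23.6))/(-4) = 69.
σ²_V = 25.6² = 655.36.
σ²_V = a²·σ²_T, so σ²_T = 655.36/(-4)² = 40.96.

μ_T = 69, σ²_T = 40.96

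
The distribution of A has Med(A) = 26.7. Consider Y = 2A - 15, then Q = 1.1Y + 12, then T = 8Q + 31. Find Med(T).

Med(Y) = 2·26.7 + (-15) = 38.4.
Med(Q) = 1.1·38.4 + 12 = 54.24.
Med(T) = 8·54.24 + 31 = 464.92.

Med(T) = 464.92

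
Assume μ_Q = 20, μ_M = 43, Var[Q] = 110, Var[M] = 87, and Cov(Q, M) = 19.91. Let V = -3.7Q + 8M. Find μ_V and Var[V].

μ_V = (-3.7)·μ_Q + 8·μ_M = (-3.7)·20 + 8·43 = 270.
Var[V] = a²·Var[Q] + b²·Var[M] + 2ab·Cov(Q, M) with a = -3.7, b = 8.
= (-3.7)²·110 + 8²·87 + 2·(-3.7)·8·19.91
= 1505.9 + 5568 + (-1178.672) = 5895.228.

μ_V = 270, Var[V] = 5895.228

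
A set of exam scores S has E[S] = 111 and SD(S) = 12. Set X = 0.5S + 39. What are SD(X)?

SD(X) = 6

X = 0.5S + 39 is linear with a = 0.5, b = 39.
SD(X) = |a|·SD(S) = |0.5|·12 = 6.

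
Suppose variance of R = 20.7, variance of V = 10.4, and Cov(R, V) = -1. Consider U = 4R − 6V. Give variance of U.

variance of U = a²·variance of R + b²·variance of V + 2ab·Cov(R, V) with a = 4, b = -6.
= 4²·20.7 + (-6)²·10.4 + 2·4·(-6)·(-1)
= 331.2 + 374.4 + 48 = 753.6.

variance of U = 753.6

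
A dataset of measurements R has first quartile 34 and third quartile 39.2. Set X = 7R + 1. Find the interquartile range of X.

IQR of R = Q3 − Q1 = 39.2 − 34 = 5.2.
Under X = aR + b, IQR(X) = |a|·IQR(R) = |7|·5.2 = 36.4 (shifts cancel; spread scales by |a|).

IQR(X) = 36.4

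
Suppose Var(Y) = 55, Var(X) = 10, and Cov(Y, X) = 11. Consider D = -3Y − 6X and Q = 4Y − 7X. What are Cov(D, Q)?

By bilinearity, Cov(D, Q) = ac·Var(Y) + bd·Var(X) + (ad+bc)·Cov(Y, X), with a=-3, b=-6, c=4, d=-7.
ac·Var(Y) = (-3)·4·55 = -660
bd·Var(X) = (-6)·(-7)·10 = 420
(ad+bc)·Cov(Y, X) = (-3)·11 = -33
Cov(D, Q) = -660 + 420 + (-33) = -273.

Cov(D, Q) = -273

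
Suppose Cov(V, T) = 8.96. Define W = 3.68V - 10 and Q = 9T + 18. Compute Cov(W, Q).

Cov(W, Q) = a·c·Cov(V, T) = 3.68·9·8.96 = 296.7552. Additive constants drop out.

Cov(W, Q) = 296.7552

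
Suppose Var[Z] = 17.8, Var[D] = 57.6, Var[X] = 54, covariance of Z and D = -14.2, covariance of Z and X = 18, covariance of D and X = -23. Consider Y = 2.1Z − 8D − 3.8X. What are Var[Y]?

Var[Y] = a²·Var[Z] + b²·Var[D] + c²·Var[X] + 2ab·covariance of Z and D + 2ac·covariance of Z and X + 2bc·covariance of D and X, with a = 2.1, b = -8, c = -3.8.
= 78.498 + 3686.4 + 779.76 + 477.12 + (-287.28) + (-1398.4)
= 3336.098.

Var[Y] = 3336.098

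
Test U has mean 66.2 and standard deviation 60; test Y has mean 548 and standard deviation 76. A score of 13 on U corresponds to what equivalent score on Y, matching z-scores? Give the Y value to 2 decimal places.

Y = 480.61

z = (13 − 66.2)/60 ≈ -0.8867.
Y = 548 + z·76 = 548 + (13 − 66.2)·76/60 ≈ 480.61.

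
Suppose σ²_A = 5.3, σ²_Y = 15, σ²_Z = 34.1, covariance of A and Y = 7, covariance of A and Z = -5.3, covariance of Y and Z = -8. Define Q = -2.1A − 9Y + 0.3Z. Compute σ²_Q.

σ²_Q = a²·σ²_A + b²·σ²_Y + c²·σ²_Z + 2ab·covariance of A and Y + 2ac·covariance of A and Z + 2bc·covariance of Y and Z, with a = -2.1, b = -9, c = 0.3.
= 23.373 + 1215 + 3.069 + 264.6 + 6.678 + 43.2
= 1555.92.

σ²_Q = 1555.92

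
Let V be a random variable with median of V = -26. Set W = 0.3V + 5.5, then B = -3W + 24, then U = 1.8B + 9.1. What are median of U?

median of U = 64.72

median of W = 0.3·(-26) + 5.5 = -2.3.
median of B = (-3)·(-2.3) + 24 = 30.9.
median of U = 1.8·30.9 + 9.1 = 64.72.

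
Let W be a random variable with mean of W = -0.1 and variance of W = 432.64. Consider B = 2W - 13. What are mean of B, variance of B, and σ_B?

B = 2W - 13 is linear with a = 2, b = -13.
mean of B = a·mean of W + b = 2·(-0.1) + (-13) = -13.2.
variance of B = a²·variance of W = 2²·432.64 = 1730.56 (the additive constant -13 does not affect variance).
σ_W = √432.64 = 20.8.
σ_B = |a|·σ_W = |2|·20.8 = 41.6.

mean of B = -13.2, variance of B = 1730.56, σ_B = 41.6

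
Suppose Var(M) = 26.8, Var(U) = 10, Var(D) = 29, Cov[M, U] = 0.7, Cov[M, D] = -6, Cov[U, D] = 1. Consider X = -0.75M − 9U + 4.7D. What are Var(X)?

Var(X) = a²·Var(M) + b²·Var(U) + c²·Var(D) + 2ab·Cov[M, U] + 2ac·Cov[M, D] + 2bc·Cov[U, D], with a = -0.75, b = -9, c = 4.7.
= 15.075 + 810 + 640.61 + 9.45 + 42.3 + (-84.6)
= 1432.835.

Var(X) = 1432.835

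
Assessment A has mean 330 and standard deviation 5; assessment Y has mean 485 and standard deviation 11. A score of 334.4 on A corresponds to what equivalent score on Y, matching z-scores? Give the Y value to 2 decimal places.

Y = 494.68

z = (334.4 − 330)/5 = 0.88.
Y = 485 + z·11 = 485 + (334.4 − 330)·11/5 = 494.68.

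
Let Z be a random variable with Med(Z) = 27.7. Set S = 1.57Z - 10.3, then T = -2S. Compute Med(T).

Med(S) = 1.57·27.7 + (-10.3) = 33.189.
Med(T) = (-2)·33.189 = -66.378.

Med(T) = -66.378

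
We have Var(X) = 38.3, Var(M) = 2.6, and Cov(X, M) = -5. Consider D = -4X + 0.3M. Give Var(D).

Var(D) = a²·Var(X) + b²·Var(M) + 2ab·Cov(X, M) with a = -4, b = 0.3.
= (-4)²·38.3 + 0.3²·2.6 + 2·(-4)·0.3·(-5)
= 612.8 + 0.234 + 12 = 625.034.

Var(D) = 625.034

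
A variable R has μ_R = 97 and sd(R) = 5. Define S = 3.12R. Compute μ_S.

S = 3.12R is linear with a = 3.12, b = 0.
μ_S = a·μ_R + b = 3.12·97 = 302.64.

μ_S = 302.64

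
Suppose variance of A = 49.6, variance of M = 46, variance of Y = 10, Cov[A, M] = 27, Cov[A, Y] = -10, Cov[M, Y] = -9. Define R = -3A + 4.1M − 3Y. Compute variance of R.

variance of R = 686.86

variance of R = a²·variance of A + b²·variance of M + c²·variance of Y + 2ab·Cov[A, M] + 2ac·Cov[A, Y] + 2bc·Cov[M, Y], with a = -3, b = 4.1, c = -3.
= 446.4 + 773.26 + 90 + (-664.2) + (-180) + 221.4
= 686.86.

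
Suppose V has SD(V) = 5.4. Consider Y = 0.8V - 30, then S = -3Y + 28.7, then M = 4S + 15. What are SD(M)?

SD(M) = 51.84

SD(Y) = |0.8|·5.4 = 4.32.
SD(S) = |-3|·4.32 = 12.96.
SD(M) = |4|·12.96 = 51.84.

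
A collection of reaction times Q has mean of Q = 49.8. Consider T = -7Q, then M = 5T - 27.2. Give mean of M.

mean of T = (-7)·49.8 = -348.6.
mean of M = 5·(-348.6) + (-27.2) = -1770.2.

mean of M = -1770.2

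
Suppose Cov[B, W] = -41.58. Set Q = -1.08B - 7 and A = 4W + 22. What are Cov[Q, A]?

Cov[Q, A] = a·c·Cov[B, W] = (-1.08)·4·(-41.58) = 179.6256. Additive constants drop out.

Cov[Q, A] = 179.6256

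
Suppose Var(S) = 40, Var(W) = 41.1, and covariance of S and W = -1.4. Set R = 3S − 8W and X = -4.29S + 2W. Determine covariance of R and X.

By bilinearity, covariance of R and X = ac·Var(S) + bd·Var(W) + (ad+bc)·covariance of S and W, with a=3, b=-8, c=-4.29, d=2.
ac·Var(S) = 3·(-4.29)·40 = -514.8
bd·Var(W) = (-8)·2·41.1 = -657.6
(ad+bc)·covariance of S and W = (40.32)·(-1.4) = -56.448
covariance of R and X = -514.8 + (-657.6) + (-56.448) = -1228.848.

covariance of R and X = -1228.848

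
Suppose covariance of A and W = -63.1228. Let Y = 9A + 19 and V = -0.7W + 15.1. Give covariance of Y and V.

covariance of Y and V = 397.67364

covariance of Y and V = a·c·covariance of A and W = 9·(-0.7)·(-63.1228) = 397.67364. Additive constants drop out.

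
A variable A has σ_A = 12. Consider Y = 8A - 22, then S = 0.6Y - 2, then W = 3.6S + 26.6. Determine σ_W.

σ_W = 207.36

σ_Y = |8|·12 = 96.
σ_S = |0.6|·96 = 57.6.
σ_W = |3.6|·57.6 = 207.36.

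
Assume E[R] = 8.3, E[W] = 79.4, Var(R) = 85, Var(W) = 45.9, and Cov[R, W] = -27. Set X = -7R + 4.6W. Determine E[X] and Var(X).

E[X] = (-7)·E[R] + 4.6·E[W] = (-7)·8.3 + 4.6·79.4 = 307.14.
Var(X) = a²·Var(R) + b²·Var(W) + 2ab·Cov[R, W] with a = -7, b = 4.6.
= (-7)²·85 + 4.6²·45.9 + 2·(-7)·4.6·(-27)
= 4165 + 971.244 + 1738.8 = 6875.044.

E[X] = 307.14, Var(X) = 6875.044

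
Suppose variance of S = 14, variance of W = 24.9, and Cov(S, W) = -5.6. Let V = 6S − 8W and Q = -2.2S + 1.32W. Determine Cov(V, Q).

By bilinearity, Cov(V, Q) = ac·variance of S + bd·variance of W + (ad+bc)·Cov(S, W), with a=6, b=-8, c=-2.2, d=1.32.
ac·variance of S = 6·(-2.2)·14 = -184.8
bd·variance of W = (-8)·1.32·24.9 = -262.944
(ad+bc)·Cov(S, W) = (25.52)·(-5.6) = -142.912
Cov(V, Q) = -184.8 + (-262.944) + (-142.912) = -590.656.

Cov(V, Q) = -590.656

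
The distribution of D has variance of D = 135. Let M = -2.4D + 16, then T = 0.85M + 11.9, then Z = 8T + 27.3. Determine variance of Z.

variance of M = (-2.4)²·135 = 777.6.
variance of T = 0.85²·777.6 = 561.816.
variance of Z = 8²·561.816 = 35956.224.

variance of Z = 35956.224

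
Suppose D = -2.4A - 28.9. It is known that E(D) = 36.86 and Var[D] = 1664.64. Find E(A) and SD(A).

E(A) = -27.4, SD(A) = 17

From D = -2.4A - 28.9: E(D) = a·E(A) + b, so E(A) = (E(D) − b)/a = (36.86 − (-28.9))/(-2.4) = -27.4.
SD(D) = √1664.64 = 40.8.
SD(D) = |a|·SD(A), so SD(A) = 40.8/|-2.4| = 17.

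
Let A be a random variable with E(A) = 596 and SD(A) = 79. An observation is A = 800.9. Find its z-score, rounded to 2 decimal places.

z = 2.59

z = (A − E(A)) / SD(A) = (800.9 − 596) / 79 ≈ 2.59.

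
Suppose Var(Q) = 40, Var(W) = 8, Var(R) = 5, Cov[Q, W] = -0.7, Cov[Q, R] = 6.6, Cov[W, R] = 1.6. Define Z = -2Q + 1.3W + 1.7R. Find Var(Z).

Var(Z) = a²·Var(Q) + b²·Var(W) + c²·Var(R) + 2ab·Cov[Q, W] + 2ac·Cov[Q, R] + 2bc·Cov[W, R], with a = -2, b = 1.3, c = 1.7.
= 160 + 13.52 + 14.45 + 3.64 + (-44.88) + 7.072
= 153.802.

Var(Z) = 153.802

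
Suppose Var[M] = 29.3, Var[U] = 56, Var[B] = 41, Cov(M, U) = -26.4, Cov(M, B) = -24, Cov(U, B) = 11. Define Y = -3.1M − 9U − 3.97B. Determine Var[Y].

Var[Y] = a²·Var[M] + b²·Var[U] + c²·Var[B] + 2ab·Cov(M, U) + 2ac·Cov(M, B) + 2bc·Cov(U, B), with a = -3.1, b = -9, c = -3.97.
= 281.573 + 4536 + 646.1969 + (-1473.12) + (-590.736) + 786.06
= 4185.9739.

Var[Y] = 4185.9739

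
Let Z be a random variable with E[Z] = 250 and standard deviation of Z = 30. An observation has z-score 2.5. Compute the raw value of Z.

Z = E[Z] + z·standard deviation of Z = 250 + 2.5·30 = 325.

Z = 325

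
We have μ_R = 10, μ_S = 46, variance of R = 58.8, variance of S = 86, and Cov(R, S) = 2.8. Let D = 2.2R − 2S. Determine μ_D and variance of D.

μ_D = 2.2·μ_R + (-2)·μ_S = 2.2·10 + (-2)·46 = -70.
variance of D = a²·variance of R + b²·variance of S + 2ab·Cov(R, S) with a = 2.2, b = -2.
= 2.2²·58.8 + (-2)²·86 + 2·2.2·(-2)·2.8
= 284.592 + 344 + (-24.64) = 603.952.

μ_D = -70, variance of D = 603.952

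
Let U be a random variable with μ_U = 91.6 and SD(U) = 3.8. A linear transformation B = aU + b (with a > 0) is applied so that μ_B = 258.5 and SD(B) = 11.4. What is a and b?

a = 3, b = -16.3

SD(B) = a·SD(U) (a > 0), so a = 11.4/3.8 = 3.
μ_B = a·μ_U + b, so b = 258.5 − 3·91.6 = -16.3.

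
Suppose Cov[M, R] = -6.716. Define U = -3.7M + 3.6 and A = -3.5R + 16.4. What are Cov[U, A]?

Cov[U, A] = a·c·Cov[M, R] = (-3.7)·(-3.5)·(-6.716) = -86.9722. Additive constants drop out.

Cov[U, A] = -86.9722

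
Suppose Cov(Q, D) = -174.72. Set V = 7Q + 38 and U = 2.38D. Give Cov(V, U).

Cov(V, U) = -2910.8352

Cov(V, U) = a·c·Cov(Q, D) = 7·2.38·(-174.72) = -2910.8352. Additive constants drop out.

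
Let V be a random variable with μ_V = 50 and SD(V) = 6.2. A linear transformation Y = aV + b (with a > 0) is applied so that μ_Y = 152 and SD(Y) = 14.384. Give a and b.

a = 2.32, b = 36

SD(Y) = a·SD(V) (a > 0), so a = 14.384/6.2 = 2.32.
μ_Y = a·μ_V + b, so b = 152 − 2.32·50 = 36.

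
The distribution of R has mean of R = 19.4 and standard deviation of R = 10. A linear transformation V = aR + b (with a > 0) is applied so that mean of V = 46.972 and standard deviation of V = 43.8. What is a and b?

standard deviation of V = a·standard deviation of R (a > 0), so a = 43.8/10 = 4.38.
mean of V = a·mean of R + b, so b = 46.972 − 4.38·19.4 = -38.

a = 4.38, b = -38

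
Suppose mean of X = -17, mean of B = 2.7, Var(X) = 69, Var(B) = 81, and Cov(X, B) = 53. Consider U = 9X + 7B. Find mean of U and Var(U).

mean of U = -134.1, Var(U) = 16236

mean of U = 9·mean of X + 7·mean of B = 9·(-17) + 7·2.7 = -134.1.
Var(U) = a²·Var(X) + b²·Var(B) + 2ab·Cov(X, B) with a = 9, b = 7.
= 9²·69 + 7²·81 + 2·9·7·53
= 5589 + 3969 + 6678 = 16236.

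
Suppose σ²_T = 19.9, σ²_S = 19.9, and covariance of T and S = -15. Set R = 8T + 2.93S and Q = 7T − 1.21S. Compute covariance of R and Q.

By bilinearity, covariance of R and Q = ac·σ²_T + bd·σ²_S + (ad+bc)·covariance of T and S, with a=8, b=2.93, c=7, d=-1.21.
ac·σ²_T = 8·7·19.9 = 1114.4
bd·σ²_S = 2.93·(-1.21)·19.9 = -70.55147
(ad+bc)·covariance of T and S = (10.83)·(-15) = -162.45
covariance of R and Q = 1114.4 + (-70.55147) + (-162.45) = 881.39853.

covariance of R and Q = 881.39853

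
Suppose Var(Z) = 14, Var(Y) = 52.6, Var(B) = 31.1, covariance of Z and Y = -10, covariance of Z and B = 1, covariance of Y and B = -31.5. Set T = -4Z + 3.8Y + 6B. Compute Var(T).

Var(T) = 922.744

Var(T) = a²·Var(Z) + b²·Var(Y) + c²·Var(B) + 2ab·covariance of Z and Y + 2ac·covariance of Z and B + 2bc·covariance of Y and B, with a = -4, b = 3.8, c = 6.
= 224 + 759.544 + 1119.6 + 304 + (-48) + (-1436.4)
= 922.744.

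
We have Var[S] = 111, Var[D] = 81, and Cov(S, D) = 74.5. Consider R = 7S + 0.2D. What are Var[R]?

Var[R] = a²·Var[S] + b²·Var[D] + 2ab·Cov(S, D) with a = 7, b = 0.2.
= 7²·111 + 0.2²·81 + 2·7·0.2·74.5
= 5439 + 3.24 + 208.6 = 5650.84.

Var[R] = 5650.84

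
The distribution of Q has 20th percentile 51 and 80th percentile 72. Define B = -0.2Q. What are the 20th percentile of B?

Since a = -0.2 < 0 the transformation is decreasing, reversing order: the 20th percentile of B corresponds to the 80th percentile of Q.
So P_{20}(B) = a·P_{80}(Q) + b = (-0.2)·72 = -14.4.

20th percentile of B = -14.4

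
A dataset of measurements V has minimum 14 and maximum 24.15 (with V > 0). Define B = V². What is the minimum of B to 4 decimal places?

V² is increasing on this domain, so min(B) comes from min(V) = 14: min(B) = square(14) = 196.

min(B) = 196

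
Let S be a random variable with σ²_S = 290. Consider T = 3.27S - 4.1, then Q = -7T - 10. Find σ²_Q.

σ²_T = 3.27²·290 = 3100.941.
σ²_Q = (-7)²·3100.941 = 151946.109.

σ²_Q = 151946.109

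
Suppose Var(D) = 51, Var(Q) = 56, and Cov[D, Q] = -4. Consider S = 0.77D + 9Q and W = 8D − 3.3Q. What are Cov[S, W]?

By bilinearity, Cov[S, W] = ac·Var(D) + bd·Var(Q) + (ad+bc)·Cov[D, Q], with a=0.77, b=9, c=8, d=-3.3.
ac·Var(D) = 0.77·8·51 = 314.16
bd·Var(Q) = 9·(-3.3)·56 = -1663.2
(ad+bc)·Cov[D, Q] = (69.459)·(-4) = -277.836
Cov[S, W] = 314.16 + (-1663.2) + (-277.836) = -1626.876.

Cov[S, W] = -1626.876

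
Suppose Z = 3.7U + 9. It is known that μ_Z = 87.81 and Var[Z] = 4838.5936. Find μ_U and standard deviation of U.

From Z = 3.7U + 9: μ_Z = a·μ_U + b, so μ_U = (μ_Z − b)/a = (87.81 − 9)/3.7 = 21.3.
standard deviation of Z = √4838.5936 = 69.56.
standard deviation of Z = |a|·standard deviation of U, so standard deviation of U = 69.56/|3.7| = 18.8.

μ_U = 21.3, standard deviation of U = 18.8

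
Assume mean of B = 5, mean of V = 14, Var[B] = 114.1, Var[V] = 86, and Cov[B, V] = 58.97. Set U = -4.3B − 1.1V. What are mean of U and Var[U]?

mean of U = (-4.3)·mean of B + (-1.1)·mean of V = (-4.3)·5 + (-1.1)·14 = -36.9.
Var[U] = a²·Var[B] + b²·Var[V] + 2ab·Cov[B, V] with a = -4.3, b = -1.1.
= (-4.3)²·114.1 + (-1.1)²·86 + 2·(-4.3)·(-1.1)·58.97
= 2109.709 + 104.06 + 557.8562 = 2771.6252.

mean of U = -36.9, Var[U] = 2771.6252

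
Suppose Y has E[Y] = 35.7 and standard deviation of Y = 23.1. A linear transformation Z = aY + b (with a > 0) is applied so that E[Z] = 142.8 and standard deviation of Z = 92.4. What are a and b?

standard deviation of Z = a·standard deviation of Y (a > 0), so a = 92.4/23.1 = 4.
E[Z] = a·E[Y] + b, so b = 142.8 − 4·35.7 = 0.

a = 4, b = 0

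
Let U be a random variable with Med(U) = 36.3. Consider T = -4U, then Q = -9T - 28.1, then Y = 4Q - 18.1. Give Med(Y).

Med(T) = (-4)·36.3 = -145.2.
Med(Q) = (-9)·(-145.2) + (-28.1) = 1278.7.
Med(Y) = 4·1278.7 + (-18.1) = 5096.7.

Med(Y) = 5096.7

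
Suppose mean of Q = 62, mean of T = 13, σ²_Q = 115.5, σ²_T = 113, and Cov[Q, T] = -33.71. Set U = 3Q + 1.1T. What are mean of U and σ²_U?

mean of U = 3·mean of Q + 1.1·mean of T = 3·62 + 1.1·13 = 200.3.
σ²_U = a²·σ²_Q + b²·σ²_T + 2ab·Cov[Q, T] with a = 3, b = 1.1.
= 3²·115.5 + 1.1²·113 + 2·3·1.1·(-33.71)
= 1039.5 + 136.73 + (-222.486) = 953.744.

mean of U = 200.3, σ²_U = 953.744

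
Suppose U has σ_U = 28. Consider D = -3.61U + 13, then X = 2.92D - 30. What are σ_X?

σ_X = 295.1536

σ_D = |-3.61|·28 = 101.08.
σ_X = |2.92|·101.08 = 295.1536.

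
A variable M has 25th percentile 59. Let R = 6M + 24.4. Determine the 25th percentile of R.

Since a = 6 > 0 the transformation is increasing, so the 25th percentile of R = a·(P_{25} of M) + b = 6·59 + 24.4 = 378.4.

25th percentile of R = 378.4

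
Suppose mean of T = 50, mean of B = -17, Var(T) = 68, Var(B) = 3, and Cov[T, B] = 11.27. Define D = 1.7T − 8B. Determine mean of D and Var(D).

mean of D = 1.7·mean of T + (-8)·mean of B = 1.7·50 + (-8)·(-17) = 221.
Var(D) = a²·Var(T) + b²·Var(B) + 2ab·Cov[T, B] with a = 1.7, b = -8.
= 1.7²·68 + (-8)²·3 + 2·1.7·(-8)·11.27
= 196.52 + 192 + (-306.544) = 81.976.

mean of D = 221, Var(D) = 81.976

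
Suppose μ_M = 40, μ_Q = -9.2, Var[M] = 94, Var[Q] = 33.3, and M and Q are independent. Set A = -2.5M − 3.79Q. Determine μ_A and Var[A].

μ_A = -65.132, Var[A] = 1065.82453

μ_A = (-2.5)·μ_M + (-3.79)·μ_Q = (-2.5)·40 + (-3.79)·(-9.2) = -65.132.
Var[A] = a²·Var[M] + b²·Var[Q] + 2ab·covariance of M and Q with a = -2.5, b = -3.79.
Independence gives covariance of M and Q = 0.
= (-2.5)²·94 + (-3.79)²·33.3 + 2·(-2.5)·(-3.79)·0
= 587.5 + 478.32453 + 0 = 1065.82453.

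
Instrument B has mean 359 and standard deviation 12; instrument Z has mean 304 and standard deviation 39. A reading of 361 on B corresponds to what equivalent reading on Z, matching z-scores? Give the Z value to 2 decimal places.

z = (361 − 359)/12 ≈ 0.1667.
Z = 304 + z·39 = 304 + (361 − 359)·39/12 = 310.50.

Z = 310.50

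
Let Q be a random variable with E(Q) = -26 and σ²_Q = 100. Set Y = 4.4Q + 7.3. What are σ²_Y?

σ²_Y = 1936

Y = 4.4Q + 7.3 is linear with a = 4.4, b = 7.3.
σ²_Y = a²·σ²_Q = 4.4²·100 = 1936 (the additive constant 7.3 does not affect variance).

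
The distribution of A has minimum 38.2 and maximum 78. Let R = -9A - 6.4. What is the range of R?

Range of A = 78 − 38.2 = 39.8.
Range(R) = |a|·Range(A) = |-9|·39.8 = 358.2.

Range(R) = 358.2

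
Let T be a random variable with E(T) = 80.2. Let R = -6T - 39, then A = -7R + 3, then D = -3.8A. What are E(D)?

E(R) = (-6)·80.2 + (-39) = -520.2.
E(A) = (-7)·(-520.2) + 3 = 3644.4.
E(D) = (-3.8)·3644.4 = -13848.72.

E(D) = -13848.72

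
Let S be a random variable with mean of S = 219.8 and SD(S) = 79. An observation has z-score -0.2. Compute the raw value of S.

S = 204

S = mean of S + z·SD(S) = 219.8 + (-0.2)·79 = 204.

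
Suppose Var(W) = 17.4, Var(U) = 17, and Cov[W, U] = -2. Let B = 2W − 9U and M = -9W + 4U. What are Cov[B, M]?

By bilinearity, Cov[B, M] = ac·Var(W) + bd·Var(U) + (ad+bc)·Cov[W, U], with a=2, b=-9, c=-9, d=4.
ac·Var(W) = 2·(-9)·17.4 = -313.2
bd·Var(U) = (-9)·4·17 = -612
(ad+bc)·Cov[W, U] = (89)·(-2) = -178
Cov[B, M] = -313.2 + (-612) + (-178) = -1103.2.

Cov[B, M] = -1103.2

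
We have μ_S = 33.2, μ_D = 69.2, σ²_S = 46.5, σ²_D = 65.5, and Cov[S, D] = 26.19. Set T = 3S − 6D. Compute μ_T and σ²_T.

μ_T = -315.6, σ²_T = 1833.66

μ_T = 3·μ_S + (-6)·μ_D = 3·33.2 + (-6)·69.2 = -315.6.
σ²_T = a²·σ²_S + b²·σ²_D + 2ab·Cov[S, D] with a = 3, b = -6.
= 3²·46.5 + (-6)²·65.5 + 2·3·(-6)·26.19
= 418.5 + 2358 + (-942.84) = 1833.66.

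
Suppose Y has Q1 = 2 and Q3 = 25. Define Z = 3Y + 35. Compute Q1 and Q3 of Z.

a = 3 > 0: Q1(Z) = a·Q1(Y)+b = 41, Q3(Z) = a·Q3(Y)+b = 110.

Q1(Z) = 41, Q3(Z) = 110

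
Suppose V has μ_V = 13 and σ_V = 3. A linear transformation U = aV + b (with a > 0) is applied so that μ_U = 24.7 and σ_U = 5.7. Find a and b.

a = 1.9, b = 0

σ_U = a·σ_V (a > 0), so a = 5.7/3 = 1.9.
μ_U = a·μ_V + b, so b = 24.7 − 1.9·13 = 0.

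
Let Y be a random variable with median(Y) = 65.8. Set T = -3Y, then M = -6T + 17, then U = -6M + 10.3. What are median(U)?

median(T) = (-3)·65.8 = -197.4.
median(M) = (-6)·(-197.4) + 17 = 1201.4.
median(U) = (-6)·1201.4 + 10.3 = -7198.1.

median(U) = -7198.1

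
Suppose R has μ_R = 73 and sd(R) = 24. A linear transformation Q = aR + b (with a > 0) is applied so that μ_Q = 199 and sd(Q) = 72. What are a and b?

sd(Q) = a·sd(R) (a > 0), so a = 72/24 = 3.
μ_Q = a·μ_R + b, so b = 199 − 3·73 = -20.

a = 3, b = -20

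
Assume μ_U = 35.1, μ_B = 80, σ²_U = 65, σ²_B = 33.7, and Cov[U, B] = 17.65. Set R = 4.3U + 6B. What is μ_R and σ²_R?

μ_R = 4.3·μ_U + 6·μ_B = 4.3·35.1 + 6·80 = 630.93.
σ²_R = a²·σ²_U + b²·σ²_B + 2ab·Cov[U, B] with a = 4.3, b = 6.
= 4.3²·65 + 6²·33.7 + 2·4.3·6·17.65
= 1201.85 + 1213.2 + 910.74 = 3325.79.

μ_R = 630.93, σ²_R = 3325.79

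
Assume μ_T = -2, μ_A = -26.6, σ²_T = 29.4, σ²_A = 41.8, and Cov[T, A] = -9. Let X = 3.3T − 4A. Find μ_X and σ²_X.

μ_X = 3.3·μ_T + (-4)·μ_A = 3.3·(-2) + (-4)·(-26.6) = 99.8.
σ²_X = a²·σ²_T + b²·σ²_A + 2ab·Cov[T, A] with a = 3.3, b = -4.
= 3.3²·29.4 + (-4)²·41.8 + 2·3.3·(-4)·(-9)
= 320.166 + 668.8 + 237.6 = 1226.566.

μ_X = 99.8, σ²_X = 1226.566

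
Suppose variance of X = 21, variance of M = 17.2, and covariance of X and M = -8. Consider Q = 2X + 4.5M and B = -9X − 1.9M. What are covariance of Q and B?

By bilinearity, covariance of Q and B = ac·variance of X + bd·variance of M + (ad+bc)·covariance of X and M, with a=2, b=4.5, c=-9, d=-1.9.
ac·variance of X = 2·(-9)·21 = -378
bd·variance of M = 4.5·(-1.9)·17.2 = -147.06
(ad+bc)·covariance of X and M = (-44.3)·(-8) = 354.4
covariance of Q and B = -378 + (-147.06) + 354.4 = -170.66.

covariance of Q and B = -170.66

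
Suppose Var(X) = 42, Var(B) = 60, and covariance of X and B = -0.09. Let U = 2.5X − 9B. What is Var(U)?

Var(U) = a²·Var(X) + b²·Var(B) + 2ab·covariance of X and B with a = 2.5, b = -9.
= 2.5²·42 + (-9)²·60 + 2·2.5·(-9)·(-0.09)
= 262.5 + 4860 + 4.05 = 5126.55.

Var(U) = 5126.55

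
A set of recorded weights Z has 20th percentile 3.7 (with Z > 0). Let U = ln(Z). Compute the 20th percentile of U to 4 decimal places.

20th percentile of U = 1.3083

ln(Z) is increasing, so P_{20}(U) = g(P_{20}(Z)) ≈ 1.3083.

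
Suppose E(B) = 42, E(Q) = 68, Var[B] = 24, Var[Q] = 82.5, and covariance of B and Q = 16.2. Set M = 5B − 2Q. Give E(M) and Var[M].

E(M) = 74, Var[M] = 606

E(M) = 5·E(B) + (-2)·E(Q) = 5·42 + (-2)·68 = 74.
Var[M] = a²·Var[B] + b²·Var[Q] + 2ab·covariance of B and Q with a = 5, b = -2.
= 5²·24 + (-2)²·82.5 + 2·5·(-2)·16.2
= 600 + 330 + (-324) = 606.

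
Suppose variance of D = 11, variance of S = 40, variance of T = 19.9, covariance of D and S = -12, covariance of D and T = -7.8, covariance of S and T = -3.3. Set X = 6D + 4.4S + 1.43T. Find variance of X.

variance of X = a²·variance of D + b²·variance of S + c²·variance of T + 2ab·covariance of D and S + 2ac·covariance of D and T + 2bc·covariance of S and T, with a = 6, b = 4.4, c = 1.43.
= 396 + 774.4 + 40.69351 + (-633.6) + (-133.848) + (-41.5272)
= 402.11831.

variance of X = 402.11831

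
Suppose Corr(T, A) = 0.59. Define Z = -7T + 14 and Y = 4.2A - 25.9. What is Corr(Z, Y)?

Linear rescalings preserve |correlation|; the slopes -7 and 4.2 have opposite signs, so the correlation flips sign: Corr(Z, Y) = −Corr(T, A) = -0.59.

Corr(Z, Y) = -0.59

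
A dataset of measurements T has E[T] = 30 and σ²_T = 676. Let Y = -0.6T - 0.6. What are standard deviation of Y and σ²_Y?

Y = -0.6T - 0.6 is linear with a = -0.6, b = -0.6.
standard deviation of T = √676 = 26.
standard deviation of Y = |a|·standard deviation of T = |-0.6|·26 = 15.6.
σ²_Y = a²·σ²_T = (-0.6)²·676 = 243.36 (the additive constant -0.6 does not affect variance).

standard deviation of Y = 15.6, σ²_Y = 243.36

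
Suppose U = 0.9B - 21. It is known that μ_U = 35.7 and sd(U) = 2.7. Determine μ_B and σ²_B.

From U = 0.9B - 21: μ_U = a·μ_B + b, so μ_B = (μ_U − b)/a = (35.7 − (-21))/0.9 = 63.
σ²_U = 2.7² = 7.29.
σ²_U = a²·σ²_B, so σ²_B = 7.29/0.9² = 9.

μ_B = 63, σ²_B = 9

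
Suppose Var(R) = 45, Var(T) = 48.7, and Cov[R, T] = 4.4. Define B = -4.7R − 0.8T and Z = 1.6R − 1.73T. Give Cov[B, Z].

By bilinearity, Cov[B, Z] = ac·Var(R) + bd·Var(T) + (ad+bc)·Cov[R, T], with a=-4.7, b=-0.8, c=1.6, d=-1.73.
ac·Var(R) = (-4.7)·1.6·45 = -338.4
bd·Var(T) = (-0.8)·(-1.73)·48.7 = 67.4008
(ad+bc)·Cov[R, T] = (6.851)·4.4 = 30.1444
Cov[B, Z] = -338.4 + 67.4008 + 30.1444 = -240.8548.

Cov[B, Z] = -240.8548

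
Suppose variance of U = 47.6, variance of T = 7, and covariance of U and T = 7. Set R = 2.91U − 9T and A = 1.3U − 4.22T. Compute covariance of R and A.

covariance of R and A = 278.0694

By bilinearity, covariance of R and A = ac·variance of U + bd·variance of T + (ad+bc)·covariance of U and T, with a=2.91, b=-9, c=1.3, d=-4.22.
ac·variance of U = 2.91·1.3·47.6 = 180.0708
bd·variance of T = (-9)·(-4.22)·7 = 265.86
(ad+bc)·covariance of U and T = (-23.9802)·7 = -167.8614
covariance of R and A = 180.0708 + 265.86 + (-167.8614) = 278.0694.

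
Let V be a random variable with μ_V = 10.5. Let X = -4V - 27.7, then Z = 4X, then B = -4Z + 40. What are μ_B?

μ_B = 1155.2

μ_X = (-4)·10.5 + (-27.7) = -69.7.
μ_Z = 4·(-69.7) = -278.8.
μ_B = (-4)·(-278.8) + 40 = 1155.2.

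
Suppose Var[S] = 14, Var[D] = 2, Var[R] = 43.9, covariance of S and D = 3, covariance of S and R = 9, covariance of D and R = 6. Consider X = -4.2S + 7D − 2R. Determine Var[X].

Var[X] = 327.36

Var[X] = a²·Var[S] + b²·Var[D] + c²·Var[R] + 2ab·covariance of S and D + 2ac·covariance of S and R + 2bc·covariance of D and R, with a = -4.2, b = 7, c = -2.
= 246.96 + 98 + 175.6 + (-176.4) + 151.2 + (-168)
= 327.36.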